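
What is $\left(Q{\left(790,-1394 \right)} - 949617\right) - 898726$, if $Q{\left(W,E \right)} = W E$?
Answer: $-2949603$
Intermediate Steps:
$Q{\left(W,E \right)} = E W$
$\left(Q{\left(790,-1394 \right)} - 949617\right) - 898726 = \left(\left(-1394\right) 790 - 949617\right) - 898726 = \left(-1101260 - 949617\right) - 898726 = -2050877 - 898726 = -2949603$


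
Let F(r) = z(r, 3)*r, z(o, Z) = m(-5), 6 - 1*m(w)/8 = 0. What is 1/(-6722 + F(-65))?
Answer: -1/9842 ≈ -0.00010161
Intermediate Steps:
m(w) = 48 (m(w) = 48 - 8*0 = 48 + 0 = 48)
z(o, Z) = 48
F(r) = 48*r
1/(-6722 + F(-65)) = 1/(-6722 + 48*(-65)) = 1/(-6722 - 3120) = 1/(-9842) = -1/9842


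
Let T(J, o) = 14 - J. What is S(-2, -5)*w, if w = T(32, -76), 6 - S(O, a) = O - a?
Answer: -54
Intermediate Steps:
S(O, a) = 6 + a - O (S(O, a) = 6 - (O - a) = 6 + (a - O) = 6 + a - O)
w = -18 (w = 14 - 1*32 = 14 - 32 = -18)
S(-2, -5)*w = (6 - 5 - 1*(-2))*(-18) = (6 - 5 + 2)*(-18) = 3*(-18) = -54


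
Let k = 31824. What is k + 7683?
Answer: 39507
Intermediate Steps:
k + 7683 = 31824 + 7683 = 39507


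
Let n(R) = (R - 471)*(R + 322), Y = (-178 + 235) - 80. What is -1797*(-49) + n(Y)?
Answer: -59653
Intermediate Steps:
Y = -23 (Y = 57 - 80 = -23)
n(R) = (-471 + R)*(322 + R)
-1797*(-49) + n(Y) = -1797*(-49) + (-151662 + (-23)**2 - 149*(-23)) = 88053 + (-151662 + 529 + 3427) = 88053 - 147706 = -59653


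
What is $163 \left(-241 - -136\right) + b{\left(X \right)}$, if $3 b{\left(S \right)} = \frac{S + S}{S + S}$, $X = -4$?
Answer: $- \frac{51344}{3} \approx -17115.0$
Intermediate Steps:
$b{\left(S \right)} = \frac{1}{3}$ ($b{\left(S \right)} = \frac{\left(S + S\right) \frac{1}{S + S}}{3} = \frac{2 S \frac{1}{2 S}}{3} = \frac{1}{3} \cdot 1 = \frac{1}{3}$)
$163 \left(-241 - -136\right) + b{\left(X \right)} = 163 \left(-241 - -136\right) + \frac{1}{3} = 163 \left(-241 + 136\right) + \frac{1}{3} = 163 \left(-105\right) + \frac{1}{3} = -17115 + \frac{1}{3} = - \frac{51344}{3}$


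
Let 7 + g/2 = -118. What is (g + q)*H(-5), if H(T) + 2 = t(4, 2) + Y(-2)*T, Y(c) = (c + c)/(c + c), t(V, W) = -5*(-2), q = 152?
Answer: -294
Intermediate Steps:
g = -250 (g = -14 + 2*(-118) = -14 - 236 = -250)
t(V, W) = 10
Y(c) = 1 (Y(c) = (2*c)/((2*c)) = (2*c)*(1/(2*c)) = 1)
H(T) = 8 + T (H(T) = -2 + (10 + 1*T) = -2 + (10 + T) = 8 + T)
(g + q)*H(-5) = (-250 + 152)*(8 - 5) = -98*3 = -294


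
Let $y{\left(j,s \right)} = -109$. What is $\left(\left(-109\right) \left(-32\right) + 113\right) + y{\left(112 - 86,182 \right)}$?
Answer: $3492$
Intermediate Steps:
$\left(\left(-109\right) \left(-32\right) + 113\right) + y{\left(112 - 86,182 \right)} = \left(\left(-109\right) \left(-32\right) + 113\right) - 109 = \left(3488 + 113\right) - 109 = 3601 - 109 = 3492$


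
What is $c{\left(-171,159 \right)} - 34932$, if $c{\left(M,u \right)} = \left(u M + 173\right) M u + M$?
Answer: $734502921$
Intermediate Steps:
$c{\left(M,u \right)} = M + M u \left(173 + M u\right)$ ($c{\left(M,u \right)} = \left(M u + 173\right) M u + M = \left(173 + M u\right) M u + M = M \left(173 + M u\right) u + M = M u \left(173 + M u\right) + M = M + M u \left(173 + M u\right)$)
$c{\left(-171,159 \right)} - 34932 = - 171 \left(1 + 173 \cdot 159 - 171 \cdot 159^{2}\right) - 34932 = - 171 \left(1 + 27507 - 4323051\right) - 34932 = \left(-171\right) \left(-4295543\right) - 34932 = 734537853 - 34932 = 734502921$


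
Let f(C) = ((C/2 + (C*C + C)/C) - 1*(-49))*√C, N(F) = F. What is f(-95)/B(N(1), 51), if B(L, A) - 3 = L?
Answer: -185*I*√95/8 ≈ -225.39*I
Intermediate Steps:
B(L, A) = 3 + L
f(C) = √C*(49 + C/2 + (C + C²)/C) (f(C) = ((C*(½) + (C² + C)/C) + 49)*√C = ((C/2 + (C + C²)/C) + 49)*√C = (49 + C/2 + (C + C²)/C)*√C = √C*(49 + C/2 + (C + C²)/C))
f(-95)/B(N(1), 51) = (√(-95)*(100 + 3*(-95))/2)/(3 + 1) = ((I*√95)*(100 - 285)/2)/4 = ((½)*(I*√95)*(-185))*(¼) = -185*I*√95/2*(¼) = -185*I*√95/8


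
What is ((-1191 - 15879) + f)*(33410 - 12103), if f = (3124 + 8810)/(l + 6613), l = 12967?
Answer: -323690778021/890 ≈ -3.6370e+8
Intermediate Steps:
f = 5967/9790 (f = (3124 + 8810)/(12967 + 6613) = 11934/19580 = 11934*(1/19580) = 5967/9790 ≈ 0.60950)
((-1191 - 15879) + f)*(33410 - 12103) = ((-1191 - 15879) + 5967/9790)*(33410 - 12103) = (-17070 + 5967/9790)*21307 = -167109333/9790*21307 = -323690778021/890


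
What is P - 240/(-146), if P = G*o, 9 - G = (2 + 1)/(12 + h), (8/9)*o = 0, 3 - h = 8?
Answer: 120/73 ≈ 1.6438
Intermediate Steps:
h = -5 (h = 3 - 1*8 = 3 - 8 = -5)
o = 0 (o = (9/8)*0 = 0)
G = 60/7 (G = 9 - (2 + 1)/(12 - 5) = 9 - 3/7 = 60/7 ≈ 8.5714)
P = 0 (P = (60/7)*0 = 0)
P - 240/(-146) = 0 - 240/(-146) = 0 - 240*(-1)/146 = 0 - 8*(-15/73) = 0 + 120/73 = 120/73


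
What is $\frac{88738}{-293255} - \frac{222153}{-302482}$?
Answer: $\frac{38305830299}{88704358910} \approx 0.43184$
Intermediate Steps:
$\frac{88738}{-293255} - \frac{222153}{-302482} = 88738 \left(- \frac{1}{293255}\right) - - \frac{222153}{302482} = - \frac{88738}{293255} + \frac{222153}{302482} = \frac{38305830299}{88704358910}$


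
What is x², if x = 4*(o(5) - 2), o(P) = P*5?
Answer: 8464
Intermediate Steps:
o(P) = 5*P
x = 92 (x = 4*(5*5 - 2) = 4*(25 - 2) = 4*23 = 92)
x² = 92² = 8464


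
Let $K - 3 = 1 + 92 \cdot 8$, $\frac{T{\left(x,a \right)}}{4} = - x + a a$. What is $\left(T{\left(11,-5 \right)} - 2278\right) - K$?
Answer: $-2962$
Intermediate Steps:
$T{\left(x,a \right)} = - 4 x + 4 a^{2}$ ($T{\left(x,a \right)} = 4 \left(- x + a a\right) = 4 \left(- x + a^{2}\right) = 4 \left(a^{2} - x\right) = - 4 x + 4 a^{2}$)
$K = 740$ ($K = 3 + \left(1 + 92 \cdot 8\right) = 3 + \left(1 + 736\right) = 3 + 737 = 740$)
$\left(T{\left(11,-5 \right)} - 2278\right) - K = \left(\left(\left(-4\right) 11 + 4 \left(-5\right)^{2}\right) - 2278\right) - 740 = \left(\left(-44 + 4 \cdot 25\right) - 2278\right) - 740 = \left(\left(-44 + 100\right) - 2278\right) - 740 = \left(56 - 2278\right) - 740 = -2222 - 740 = -2962$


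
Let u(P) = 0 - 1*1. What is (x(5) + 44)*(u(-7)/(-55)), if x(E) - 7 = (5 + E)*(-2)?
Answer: 31/55 ≈ 0.56364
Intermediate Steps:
u(P) = -1 (u(P) = 0 - 1 = -1)
x(E) = -3 - 2*E (x(E) = 7 + (5 + E)*(-2) = 7 + (-10 - 2*E) = -3 - 2*E)
(x(5) + 44)*(u(-7)/(-55)) = ((-3 - 2*5) + 44)*(-1/(-55)) = ((-3 - 10) + 44)*(-1*(-1/55)) = (-13 + 44)*(1/55) = 31*(1/55) = 31/55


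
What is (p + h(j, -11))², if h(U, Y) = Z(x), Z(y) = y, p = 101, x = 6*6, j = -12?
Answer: 18769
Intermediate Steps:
x = 36
h(U, Y) = 36
(p + h(j, -11))² = (101 + 36)² = 137² = 18769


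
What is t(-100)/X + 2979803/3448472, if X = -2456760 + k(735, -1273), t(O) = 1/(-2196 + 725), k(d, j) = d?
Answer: 10765470348831797/12458683695829800 ≈ 0.86409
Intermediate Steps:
t(O) = -1/1471 (t(O) = 1/(-1471) = -1/1471)
X = -2456025 (X = -2456760 + 735 = -2456025)
t(-100)/X + 2979803/3448472 = -1/1471/(-2456025) + 2979803/3448472 = -1/1471*(-1/2456025) + 2979803*(1/3448472) = 1/3612812775 + 2979803/3448472 = 10765470348831797/12458683695829800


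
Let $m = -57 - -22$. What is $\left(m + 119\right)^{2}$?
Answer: $7056$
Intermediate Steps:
$m = -35$ ($m = -57 + 22 = -35$)
$\left(m + 119\right)^{2} = \left(-35 + 119\right)^{2} = 84^{2} = 7056$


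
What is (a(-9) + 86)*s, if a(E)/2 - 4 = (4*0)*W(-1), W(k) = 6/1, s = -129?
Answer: -12126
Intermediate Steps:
W(k) = 6 (W(k) = 6*1 = 6)
a(E) = 8 (a(E) = 8 + 2*((4*0)*6) = 8 + 2*(0*6) = 8 + 2*0 = 8 + 0 = 8)
(a(-9) + 86)*s = (8 + 86)*(-129) = 94*(-129) = -12126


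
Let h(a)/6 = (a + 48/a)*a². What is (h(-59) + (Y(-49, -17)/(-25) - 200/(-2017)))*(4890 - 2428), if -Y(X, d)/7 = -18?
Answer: -155092427466704/50425 ≈ -3.0757e+9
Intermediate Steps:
Y(X, d) = 126 (Y(X, d) = -7*(-18) = 126)
h(a) = 6*a²*(a + 48/a) (h(a) = 6*((a + 48/a)*a²) = 6*(a²*(a + 48/a)) = 6*a²*(a + 48/a))
(h(-59) + (Y(-49, -17)/(-25) - 200/(-2017)))*(4890 - 2428) = (6*(-59)*(48 + (-59)²) + (126/(-25) - 200/(-2017)))*(4890 - 2428) = (6*(-59)*(48 + 3481) + (126*(-1/25) - 200*(-1/2017)))*2462 = (6*(-59)*3529 + (-126/25 + 200/2017))*2462 = (-1249266 - 249142/50425)*2462 = -62994487192/50425*2462 = -155092427466704/50425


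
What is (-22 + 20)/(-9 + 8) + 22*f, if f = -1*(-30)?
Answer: 662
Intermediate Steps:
f = 30
(-22 + 20)/(-9 + 8) + 22*f = (-22 + 20)/(-9 + 8) + 22*30 = -2/(-1) + 660 = -2*(-1) + 660 = 2 + 660 = 662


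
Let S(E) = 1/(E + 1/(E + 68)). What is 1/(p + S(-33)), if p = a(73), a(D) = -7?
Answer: -1154/8113 ≈ -0.14224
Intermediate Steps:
S(E) = 1/(E + 1/(68 + E))
p = -7
1/(p + S(-33)) = 1/(-7 + (68 - 33)/(1 + (-33)² + 68*(-33))) = 1/(-7 + 35/(1 + 1089 - 2244)) = 1/(-7 + 35/(-1154)) = 1/(-7 - 1/1154*35) = 1/(-7 - 35/1154) = 1/(-8113/1154) = -1154/8113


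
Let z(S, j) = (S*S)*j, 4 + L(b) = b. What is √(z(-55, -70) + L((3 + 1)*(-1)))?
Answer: I*√211758 ≈ 460.17*I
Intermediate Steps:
L(b) = -4 + b
z(S, j) = j*S² (z(S, j) = S²*j = j*S²)
√(z(-55, -70) + L((3 + 1)*(-1))) = √(-70*(-55)² + (-4 + (3 + 1)*(-1))) = √(-70*3025 + (-4 + 4*(-1))) = √(-211750 + (-4 - 4)) = √(-211750 - 8) = √(-211758) = I*√211758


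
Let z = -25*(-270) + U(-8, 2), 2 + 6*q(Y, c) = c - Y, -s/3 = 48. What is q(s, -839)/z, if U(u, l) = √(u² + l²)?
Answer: -784125/45562432 + 697*√17/136687296 ≈ -0.017189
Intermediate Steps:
s = -144 (s = -3*48 = -144)
q(Y, c) = -⅓ - Y/6 + c/6 (q(Y, c) = -⅓ + (c - Y)/6 = -⅓ + (-Y/6 + c/6) = -⅓ - Y/6 + c/6)
U(u, l) = √(l² + u²)
z = 6750 + 2*√17 (z = -25*(-270) + √(2² + (-8)²) = 6750 + √(4 + 64) = 6750 + √68 = 6750 + 2*√17 ≈ 6758.3)
q(s, -839)/z = (-⅓ - ⅙*(-144) + (⅙)*(-839))/(6750 + 2*√17) = (-⅓ + 24 - 839/6)/(6750 + 2*√17) = -697/(6*(6750 + 2*√17))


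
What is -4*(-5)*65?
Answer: 1300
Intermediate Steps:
-4*(-5)*65 = -(-20)*65 = -1*(-1300) = 1300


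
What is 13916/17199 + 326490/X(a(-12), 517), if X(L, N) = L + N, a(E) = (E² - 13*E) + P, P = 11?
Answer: 6379619/16146 ≈ 395.12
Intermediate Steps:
a(E) = 11 + E² - 13*E (a(E) = (E² - 13*E) + 11 = 11 + E² - 13*E)
13916/17199 + 326490/X(a(-12), 517) = 13916/17199 + 326490/((11 + (-12)² - 13*(-12)) + 517) = 13916*(1/17199) + 326490/((11 + 144 + 156) + 517) = 284/351 + 326490/(311 + 517) = 284/351 + 326490/828 = 284/351 + 326490*(1/828) = 284/351 + 54415/138 = 6379619/16146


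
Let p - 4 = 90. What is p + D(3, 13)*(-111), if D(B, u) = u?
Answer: -1349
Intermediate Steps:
p = 94 (p = 4 + 90 = 94)
p + D(3, 13)*(-111) = 94 + 13*(-111) = 94 - 1443 = -1349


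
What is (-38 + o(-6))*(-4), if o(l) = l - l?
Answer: 152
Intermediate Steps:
o(l) = 0
(-38 + o(-6))*(-4) = (-38 + 0)*(-4) = -38*(-4) = 152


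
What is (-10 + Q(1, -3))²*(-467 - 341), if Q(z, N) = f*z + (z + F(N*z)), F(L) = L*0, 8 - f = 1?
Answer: -3232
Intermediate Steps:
f = 7 (f = 8 - 1*1 = 8 - 1 = 7)
F(L) = 0
Q(z, N) = 8*z (Q(z, N) = 7*z + (z + 0) = 7*z + z = 8*z)
(-10 + Q(1, -3))²*(-467 - 341) = (-10 + 8*1)²*(-467 - 341) = (-10 + 8)²*(-808) = (-2)²*(-808) = 4*(-808) = -3232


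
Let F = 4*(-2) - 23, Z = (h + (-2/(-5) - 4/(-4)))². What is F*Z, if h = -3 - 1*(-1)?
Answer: -279/25 ≈ -11.160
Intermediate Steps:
h = -2 (h = -3 + 1 = -2)
Z = 9/25 (Z = (-2 + (-2/(-5) - 4/(-4)))² = (-2 + (-2*(-⅕) - 4*(-¼)))² = (-2 + (⅖ + 1))² = (-2 + 7/5)² = (-⅗)² = 9/25 ≈ 0.36000)
F = -31 (F = -8 - 23 = -31)
F*Z = -31*9/25 = -279/25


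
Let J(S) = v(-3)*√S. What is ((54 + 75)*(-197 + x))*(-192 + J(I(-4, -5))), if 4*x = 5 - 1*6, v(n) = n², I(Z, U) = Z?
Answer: 4885488 - 916029*I/2 ≈ 4.8855e+6 - 4.5801e+5*I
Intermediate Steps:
x = -¼ (x = (5 - 1*6)/4 = (5 - 6)/4 = (¼)*(-1) = -¼ ≈ -0.25000)
J(S) = 9*√S (J(S) = (-3)²*√S = 9*√S)
((54 + 75)*(-197 + x))*(-192 + J(I(-4, -5))) = ((54 + 75)*(-197 - ¼))*(-192 + 9*√(-4)) = (129*(-789/4))*(-192 + 9*(2*I)) = -101781*(-192 + 18*I)/4 = 4885488 - 916029*I/2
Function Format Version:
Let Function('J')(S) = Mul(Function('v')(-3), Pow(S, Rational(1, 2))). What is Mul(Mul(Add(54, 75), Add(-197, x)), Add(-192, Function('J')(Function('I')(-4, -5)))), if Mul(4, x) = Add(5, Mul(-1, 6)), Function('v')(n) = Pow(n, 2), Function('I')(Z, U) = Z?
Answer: Add(4885488, Mul(Rational(-916029, 2), I)) ≈ Add(4.8855e+6, Mul(-4.5801e+5, I))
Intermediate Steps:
x = Rational(-1, 4) (x = Mul(Rational(1, 4), Add(5, Mul(-1, 6))) = Mul(Rational(1, 4), Add(5, -6)) = Mul(Rational(1, 4), -1) = Rational(-1, 4) ≈ -0.25000)
Function('J')(S) = Mul(9, Pow(S, Rational(1, 2))) (Function('J')(S) = Mul(Pow(-3, 2), Pow(S, Rational(1, 2))) = Mul(9, Pow(S, Rational(1, 2))))
Mul(Mul(Add(54, 75), Add(-197, x)), Add(-192, Function('J')(Function('I')(-4, -5)))) = Mul(Mul(Add(54, 75), Add(-197, Rational(-1, 4))), Add(-192, Mul(9, Pow(-4, Rational(1, 2))))) = Mul(Mul(129, Rational(-789, 4)), Add(-192, Mul(9, Mul(2, I)))) = Mul(Rational(-101781, 4), Add(-192, Mul(18, I))) = Add(4885488, Mul(Rational(-916029, 2), I))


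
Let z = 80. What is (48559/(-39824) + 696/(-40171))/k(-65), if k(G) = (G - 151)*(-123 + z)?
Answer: -1978381093/14858662868352 ≈ -0.00013315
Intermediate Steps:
k(G) = 6493 - 43*G (k(G) = (G - 151)*(-123 + 80) = (-151 + G)*(-43) = 6493 - 43*G)
(48559/(-39824) + 696/(-40171))/k(-65) = (48559/(-39824) + 696/(-40171))/(6493 - 43*(-65)) = (48559*(-1/39824) + 696*(-1/40171))/(6493 + 2795) = (-48559/39824 - 696/40171)/9288 = -1978381093/1599769904*1/9288 = -1978381093/14858662868352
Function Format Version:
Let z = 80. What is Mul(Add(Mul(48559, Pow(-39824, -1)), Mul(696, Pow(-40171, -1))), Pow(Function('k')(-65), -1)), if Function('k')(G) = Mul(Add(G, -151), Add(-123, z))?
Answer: Rational(-1978381093, 14858662868352) ≈ -0.00013315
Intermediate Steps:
Function('k')(G) = Add(6493, Mul(-43, G)) (Function('k')(G) = Mul(Add(G, -151), Add(-123, 80)) = Mul(Add(-151, G), -43) = Add(6493, Mul(-43, G)))
Mul(Add(Mul(48559, Pow(-39824, -1)), Mul(696, Pow(-40171, -1))), Pow(Function('k')(-65), -1)) = Mul(Add(Mul(48559, Pow(-39824, -1)), Mul(696, Pow(-40171, -1))), Pow(Add(6493, Mul(-43, -65)), -1)) = Mul(Add(Mul(48559, Rational(-1, 39824)), Mul(696, Rational(-1, 40171))), Pow(Add(6493, 2795), -1)) = Mul(Add(Rational(-48559, 39824), Rational(-696, 40171)), Pow(9288, -1)) = Mul(Rational(-1978381093, 1599769904), Rational(1, 9288)) = Rational(-1978381093, 14858662868352)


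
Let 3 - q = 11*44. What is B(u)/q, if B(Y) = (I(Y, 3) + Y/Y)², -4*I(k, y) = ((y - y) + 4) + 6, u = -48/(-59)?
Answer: -9/1924 ≈ -0.0046778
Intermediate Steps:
u = 48/59 (u = -48*(-1/59) = 48/59 ≈ 0.81356)
q = -481 (q = 3 - 11*44 = 3 - 1*484 = 3 - 484 = -481)
I(k, y) = -5/2 (I(k, y) = -(((y - y) + 4) + 6)/4 = -((0 + 4) + 6)/4 = -(4 + 6)/4 = -¼*10 = -5/2)
B(Y) = 9/4 (B(Y) = (-5/2 + Y/Y)² = (-5/2 + 1)² = (-3/2)² = 9/4)
B(u)/q = (9/4)/(-481) = (9/4)*(-1/481) = -9/1924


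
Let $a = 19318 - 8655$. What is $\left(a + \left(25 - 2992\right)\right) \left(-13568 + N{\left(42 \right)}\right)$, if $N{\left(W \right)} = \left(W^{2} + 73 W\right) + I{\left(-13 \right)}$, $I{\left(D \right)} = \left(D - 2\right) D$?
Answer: $-65746928$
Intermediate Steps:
$I{\left(D \right)} = D \left(-2 + D\right)$ ($I{\left(D \right)} = \left(-2 + D\right) D = D \left(-2 + D\right)$)
$a = 10663$
$N{\left(W \right)} = 195 + W^{2} + 73 W$ ($N{\left(W \right)} = \left(W^{2} + 73 W\right) - 13 \left(-2 - 13\right) = \left(W^{2} + 73 W\right) - -195 = \left(W^{2} + 73 W\right) + 195 = 195 + W^{2} + 73 W$)
$\left(a + \left(25 - 2992\right)\right) \left(-13568 + N{\left(42 \right)}\right) = \left(10663 + \left(25 - 2992\right)\right) \left(-13568 + \left(195 + 42^{2} + 73 \cdot 42\right)\right) = \left(10663 + \left(25 - 2992\right)\right) \left(-13568 + \left(195 + 1764 + 3066\right)\right) = \left(10663 - 2967\right) \left(-13568 + 5025\right) = 7696 \left(-8543\right) = -65746928$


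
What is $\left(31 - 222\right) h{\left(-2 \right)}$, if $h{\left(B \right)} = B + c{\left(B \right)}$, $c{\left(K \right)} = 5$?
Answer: $-573$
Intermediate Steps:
$h{\left(B \right)} = 5 + B$ ($h{\left(B \right)} = B + 5 = 5 + B$)
$\left(31 - 222\right) h{\left(-2 \right)} = \left(31 - 222\right) \left(5 - 2\right) = \left(-191\right) 3 = -573$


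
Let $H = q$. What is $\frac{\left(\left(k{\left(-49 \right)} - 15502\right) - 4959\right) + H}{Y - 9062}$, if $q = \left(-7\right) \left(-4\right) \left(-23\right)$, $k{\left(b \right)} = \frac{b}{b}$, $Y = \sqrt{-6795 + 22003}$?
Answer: $\frac{47811112}{20526159} + \frac{10552 \sqrt{3802}}{20526159} \approx 2.361$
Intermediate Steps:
$Y = 2 \sqrt{3802}$ ($Y = \sqrt{15208} = 2 \sqrt{3802} \approx 123.32$)
$k{\left(b \right)} = 1$
$q = -644$ ($q = 28 \left(-23\right) = -644$)
$H = -644$
$\frac{\left(\left(k{\left(-49 \right)} - 15502\right) - 4959\right) + H}{Y - 9062} = \frac{\left(\left(1 - 15502\right) - 4959\right) - 644}{2 \sqrt{3802} - 9062} = \frac{\left(-15501 - 4959\right) - 644}{-9062 + 2 \sqrt{3802}} = \frac{-20460 - 644}{-9062 + 2 \sqrt{3802}} = - \frac{21104}{-9062 + 2 \sqrt{3802}}$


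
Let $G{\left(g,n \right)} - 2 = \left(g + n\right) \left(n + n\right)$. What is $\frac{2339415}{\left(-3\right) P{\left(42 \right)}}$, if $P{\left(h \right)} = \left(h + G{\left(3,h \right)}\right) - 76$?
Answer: $- \frac{779805}{3748} \approx -208.06$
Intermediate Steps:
$G{\left(g,n \right)} = 2 + 2 n \left(g + n\right)$ ($G{\left(g,n \right)} = 2 + \left(g + n\right) \left(n + n\right) = 2 + \left(g + n\right) 2 n = 2 + 2 n \left(g + n\right)$)
$P{\left(h \right)} = -74 + 2 h^{2} + 7 h$ ($P{\left(h \right)} = \left(h + \left(2 + 2 h^{2} + 2 \cdot 3 h\right)\right) - 76 = \left(h + \left(2 + 2 h^{2} + 6 h\right)\right) - 76 = \left(2 + 2 h^{2} + 7 h\right) - 76 = -74 + 2 h^{2} + 7 h$)
$\frac{2339415}{\left(-3\right) P{\left(42 \right)}} = \frac{2339415}{\left(-3\right) \left(-74 + 2 \cdot 42^{2} + 7 \cdot 42\right)} = \frac{2339415}{\left(-3\right) \left(-74 + 2 \cdot 1764 + 294\right)} = \frac{2339415}{\left(-3\right) \left(-74 + 3528 + 294\right)} = \frac{2339415}{\left(-3\right) 3748} = \frac{2339415}{-11244} = 2339415 \left(- \frac{1}{11244}\right) = - \frac{779805}{3748}$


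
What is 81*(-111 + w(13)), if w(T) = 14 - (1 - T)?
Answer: -6885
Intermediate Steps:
w(T) = 13 + T (w(T) = 14 + (-1 + T) = 13 + T)
81*(-111 + w(13)) = 81*(-111 + (13 + 13)) = 81*(-111 + 26) = 81*(-85) = -6885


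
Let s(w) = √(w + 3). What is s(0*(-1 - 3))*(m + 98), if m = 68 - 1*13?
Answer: 153*√3 ≈ 265.00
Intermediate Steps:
s(w) = √(3 + w)
m = 55 (m = 68 - 13 = 55)
s(0*(-1 - 3))*(m + 98) = √(3 + 0*(-1 - 3))*(55 + 98) = √(3 + 0*(-4))*153 = √(3 + 0)*153 = √3*153 = 153*√3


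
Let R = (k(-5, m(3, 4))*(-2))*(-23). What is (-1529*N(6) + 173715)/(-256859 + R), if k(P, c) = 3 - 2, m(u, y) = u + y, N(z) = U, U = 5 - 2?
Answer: -169128/256813 ≈ -0.65856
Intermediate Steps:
U = 3
N(z) = 3
k(P, c) = 1
R = 46 (R = (1*(-2))*(-23) = -2*(-23) = 46)
(-1529*N(6) + 173715)/(-256859 + R) = (-1529*3 + 173715)/(-256859 + 46) = (-4587 + 173715)/(-256813) = 169128*(-1/256813) = -169128/256813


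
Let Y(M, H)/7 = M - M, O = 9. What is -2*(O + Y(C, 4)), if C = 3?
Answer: -18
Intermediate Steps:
Y(M, H) = 0 (Y(M, H) = 7*(M - M) = 7*0 = 0)
-2*(O + Y(C, 4)) = -2*(9 + 0) = -2*9 = -18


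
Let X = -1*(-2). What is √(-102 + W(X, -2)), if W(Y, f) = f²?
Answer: 7*I*√2 ≈ 9.8995*I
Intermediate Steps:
X = 2
√(-102 + W(X, -2)) = √(-102 + (-2)²) = √(-102 + 4) = √(-98) = 7*I*√2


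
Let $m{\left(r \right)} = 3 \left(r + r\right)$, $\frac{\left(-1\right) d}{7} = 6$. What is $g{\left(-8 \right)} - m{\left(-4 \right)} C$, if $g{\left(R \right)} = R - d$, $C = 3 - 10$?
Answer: $-134$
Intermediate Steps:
$C = -7$
$d = -42$ ($d = \left(-7\right) 6 = -42$)
$m{\left(r \right)} = 6 r$ ($m{\left(r \right)} = 3 \cdot 2 r = 6 r$)
$g{\left(R \right)} = 42 + R$ ($g{\left(R \right)} = R - -42 = R + 42 = 42 + R$)
$g{\left(-8 \right)} - m{\left(-4 \right)} C = \left(42 - 8\right) - 6 \left(-4\right) \left(-7\right) = 34 - \left(-24\right) \left(-7\right) = 34 - 168 = -134$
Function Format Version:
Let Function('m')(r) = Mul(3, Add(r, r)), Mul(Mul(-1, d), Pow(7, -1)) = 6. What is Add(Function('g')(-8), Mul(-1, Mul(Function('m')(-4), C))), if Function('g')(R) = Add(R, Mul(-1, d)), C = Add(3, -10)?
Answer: -134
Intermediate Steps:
C = -7
d = -42 (d = Mul(-7, 6) = -42)
Function('m')(r) = Mul(6, r) (Function('m')(r) = Mul(3, Mul(2, r)) = Mul(6, r))
Function('g')(R) = Add(42, R) (Function('g')(R) = Add(R, Mul(-1, -42)) = Add(R, 42) = Add(42, R))
Add(Function('g')(-8), Mul(-1, Mul(Function('m')(-4), C))) = Add(Add(42, -8), Mul(-1, Mul(Mul(6, -4), -7))) = Add(34, Mul(-1, Mul(-24, -7))) = Add(34, Mul(-1, 168)) = Add(34, -168) = -134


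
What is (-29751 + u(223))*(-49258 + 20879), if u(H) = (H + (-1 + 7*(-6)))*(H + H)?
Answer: -1433962491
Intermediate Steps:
u(H) = 2*H*(-43 + H) (u(H) = (H + (-1 - 42))*(2*H) = (H - 43)*(2*H) = (-43 + H)*(2*H) = 2*H*(-43 + H))
(-29751 + u(223))*(-49258 + 20879) = (-29751 + 2*223*(-43 + 223))*(-49258 + 20879) = (-29751 + 2*223*180)*(-28379) = (-29751 + 80280)*(-28379) = 50529*(-28379) = -1433962491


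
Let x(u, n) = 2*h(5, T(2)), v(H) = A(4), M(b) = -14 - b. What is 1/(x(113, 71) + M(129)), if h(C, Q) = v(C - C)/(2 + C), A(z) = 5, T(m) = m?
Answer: -7/991 ≈ -0.0070636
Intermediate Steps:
v(H) = 5
h(C, Q) = 5/(2 + C)
x(u, n) = 10/7 (x(u, n) = 2*(5/(2 + 5)) = 2*(5/7) = 10/7)
1/(x(113, 71) + M(129)) = 1/(10/7 + (-14 - 1*129)) = 1/(10/7 + (-14 - 129)) = 1/(10/7 - 143) = 1/(-991/7) = -7/991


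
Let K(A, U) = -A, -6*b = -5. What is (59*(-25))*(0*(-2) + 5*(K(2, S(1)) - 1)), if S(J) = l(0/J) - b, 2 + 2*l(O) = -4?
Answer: 22125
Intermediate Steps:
b = ⅚ (b = -⅙*(-5) = ⅚ ≈ 0.83333)
l(O) = -3 (l(O) = -1 + (½)*(-4) = -1 - 2 = -3)
S(J) = -23/6 (S(J) = -3 - 1*⅚ = -3 - ⅚ = -23/6)
(59*(-25))*(0*(-2) + 5*(K(2, S(1)) - 1)) = (59*(-25))*(0*(-2) + 5*(-1*2 - 1)) = -1475*(0 + 5*(-2 - 1)) = -1475*(0 + 5*(-3)) = -1475*(0 - 15) = -1475*(-15) = 22125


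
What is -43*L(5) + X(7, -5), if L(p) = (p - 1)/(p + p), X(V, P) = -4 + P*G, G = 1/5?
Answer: -111/5 ≈ -22.200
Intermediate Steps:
G = ⅕ ≈ 0.20000
X(V, P) = -4 + P/5 (X(V, P) = -4 + P*(⅕) = -4 + P/5)
L(p) = (-1 + p)/(2*p) (L(p) = (-1 + p)/((2*p)) = (-1 + p)*(1/(2*p)) = (-1 + p)/(2*p))
-43*L(5) + X(7, -5) = -43*(-1 + 5)/(2*5) + (-4 + (⅕)*(-5)) = -43*4/(2*5) + (-4 - 1) = -43*⅖ - 5 = -86/5 - 5 = -111/5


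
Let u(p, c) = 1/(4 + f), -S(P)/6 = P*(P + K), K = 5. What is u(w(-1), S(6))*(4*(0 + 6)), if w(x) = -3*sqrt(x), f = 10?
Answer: 12/7 ≈ 1.7143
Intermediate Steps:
S(P) = -6*P*(5 + P) (S(P) = -6*P*(P + 5) = -6*P*(5 + P))
u(p, c) = 1/14 (u(p, c) = 1/(4 + 10) = 1/14)
u(w(-1), S(6))*(4*(0 + 6)) = (4*(0 + 6))/14 = (4*6)/14 = (1/14)*24 = 12/7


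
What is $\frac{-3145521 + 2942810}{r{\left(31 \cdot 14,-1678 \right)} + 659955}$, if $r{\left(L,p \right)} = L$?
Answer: $- \frac{202711}{660389} \approx -0.30696$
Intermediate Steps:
$\frac{-3145521 + 2942810}{r{\left(31 \cdot 14,-1678 \right)} + 659955} = \frac{-3145521 + 2942810}{31 \cdot 14 + 659955} = - \frac{202711}{434 + 659955} = - \frac{202711}{660389}$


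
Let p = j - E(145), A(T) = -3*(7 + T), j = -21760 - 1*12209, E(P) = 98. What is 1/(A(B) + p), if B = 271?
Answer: -1/34901 ≈ -2.8652e-5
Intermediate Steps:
j = -33969 (j = -21760 - 12209 = -33969)
A(T) = -21 - 3*T
p = -34067 (p = -33969 - 1*98 = -33969 - 98 = -34067)
1/(A(B) + p) = 1/((-21 - 3*271) - 34067) = 1/((-21 - 813) - 34067) = 1/(-834 - 34067) = 1/(-34901) = -1/34901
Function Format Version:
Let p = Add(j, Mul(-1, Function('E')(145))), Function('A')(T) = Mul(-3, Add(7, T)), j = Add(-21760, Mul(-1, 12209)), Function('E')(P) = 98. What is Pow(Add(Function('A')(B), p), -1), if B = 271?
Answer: Rational(-1, 34901) ≈ -2.8652e-5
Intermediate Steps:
j = -33969 (j = Add(-21760, -12209) = -33969)
Function('A')(T) = Add(-21, Mul(-3, T))
p = -34067 (p = Add(-33969, Mul(-1, 98)) = Add(-33969, -98) = -34067)
Pow(Add(Function('A')(B), p), -1) = Pow(Add(Add(-21, Mul(-3, 271)), -34067), -1) = Pow(Add(Add(-21, -813), -34067), -1) = Pow(Add(-834, -34067), -1) = Pow(-34901, -1) = Rational(-1, 34901)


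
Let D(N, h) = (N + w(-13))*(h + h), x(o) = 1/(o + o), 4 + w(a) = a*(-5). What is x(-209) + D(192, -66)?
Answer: -13959529/418 ≈ -33396.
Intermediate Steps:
w(a) = -4 - 5*a (w(a) = -4 + a*(-5) = -4 - 5*a)
x(o) = 1/(2*o)
D(N, h) = 2*h*(61 + N) (D(N, h) = (N + (-4 - 5*(-13)))*(h + h) = (N + (-4 + 65))*(2*h) = (N + 61)*(2*h) = (61 + N)*(2*h) = 2*h*(61 + N))
x(-209) + D(192, -66) = (½)/(-209) + 2*(-66)*(61 + 192) = (½)*(-1/209) + 2*(-66)*253 = -1/418 - 33396 = -13959529/418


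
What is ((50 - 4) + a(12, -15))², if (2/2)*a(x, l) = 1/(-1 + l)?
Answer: 540225/256 ≈ 2110.3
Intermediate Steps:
a(x, l) = 1/(-1 + l)
((50 - 4) + a(12, -15))² = ((50 - 4) + 1/(-1 - 15))² = (46 + 1/(-16))² = (46 - 1/16)² = (735/16)² = 540225/256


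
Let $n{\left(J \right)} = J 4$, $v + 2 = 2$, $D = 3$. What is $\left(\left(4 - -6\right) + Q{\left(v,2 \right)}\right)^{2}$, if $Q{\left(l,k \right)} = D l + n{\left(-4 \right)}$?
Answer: $36$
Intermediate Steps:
$v = 0$ ($v = -2 + 2 = 0$)
$n{\left(J \right)} = 4 J$
$Q{\left(l,k \right)} = -16 + 3 l$ ($Q{\left(l,k \right)} = 3 l + 4 \left(-4\right) = 3 l - 16 = -16 + 3 l$)
$\left(\left(4 - -6\right) + Q{\left(v,2 \right)}\right)^{2} = \left(\left(4 - -6\right) + \left(-16 + 3 \cdot 0\right)\right)^{2} = \left(\left(4 + 6\right) + \left(-16 + 0\right)\right)^{2} = \left(10 - 16\right)^{2} = \left(-6\right)^{2} = 36$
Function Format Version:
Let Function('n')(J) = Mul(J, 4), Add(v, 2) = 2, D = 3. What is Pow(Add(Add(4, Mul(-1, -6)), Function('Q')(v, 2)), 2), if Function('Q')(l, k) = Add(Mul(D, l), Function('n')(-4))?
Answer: 36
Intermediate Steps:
v = 0 (v = Add(-2, 2) = 0)
Function('n')(J) = Mul(4, J)
Function('Q')(l, k) = Add(-16, Mul(3, l)) (Function('Q')(l, k) = Add(Mul(3, l), Mul(4, -4)) = Add(Mul(3, l), -16) = Add(-16, Mul(3, l)))
Pow(Add(Add(4, Mul(-1, -6)), Function('Q')(v, 2)), 2) = Pow(Add(Add(4, Mul(-1, -6)), Add(-16, Mul(3, 0))), 2) = Pow(Add(Add(4, 6), Add(-16, 0)), 2) = Pow(Add(10, -16), 2) = Pow(-6, 2) = 36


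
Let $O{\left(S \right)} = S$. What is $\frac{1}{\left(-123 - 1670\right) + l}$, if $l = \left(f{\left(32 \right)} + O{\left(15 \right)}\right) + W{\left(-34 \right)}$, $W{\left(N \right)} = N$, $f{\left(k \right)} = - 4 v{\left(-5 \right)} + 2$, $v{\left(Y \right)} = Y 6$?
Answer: $- \frac{1}{1690} \approx -0.00059172$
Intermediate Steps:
$v{\left(Y \right)} = 6 Y$
$f{\left(k \right)} = 122$ ($f{\left(k \right)} = - 4 \cdot 6 \left(-5\right) + 2 = \left(-4\right) \left(-30\right) + 2 = 120 + 2 = 122$)
$l = 103$ ($l = \left(122 + 15\right) - 34 = 137 - 34 = 103$)
$\frac{1}{\left(-123 - 1670\right) + l} = \frac{1}{\left(-123 - 1670\right) + 103} = \frac{1}{-1793 + 103} = \frac{1}{-1690} = - \frac{1}{1690}$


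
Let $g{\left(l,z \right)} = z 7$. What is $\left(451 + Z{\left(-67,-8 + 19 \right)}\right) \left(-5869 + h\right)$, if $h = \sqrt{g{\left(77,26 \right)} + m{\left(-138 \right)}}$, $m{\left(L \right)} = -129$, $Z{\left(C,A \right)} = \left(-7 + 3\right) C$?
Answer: $-4219811 + 719 \sqrt{53} \approx -4.2146 \cdot 10^{6}$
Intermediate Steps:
$Z{\left(C,A \right)} = - 4 C$
$g{\left(l,z \right)} = 7 z$
$h = \sqrt{53}$ ($h = \sqrt{7 \cdot 26 - 129} = \sqrt{182 - 129} = \sqrt{53} \approx 7.2801$)
$\left(451 + Z{\left(-67,-8 + 19 \right)}\right) \left(-5869 + h\right) = \left(451 - -268\right) \left(-5869 + \sqrt{53}\right) = \left(451 + 268\right) \left(-5869 + \sqrt{53}\right) = 719 \left(-5869 + \sqrt{53}\right) = -4219811 + 719 \sqrt{53}$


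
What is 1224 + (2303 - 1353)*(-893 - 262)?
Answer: -1096026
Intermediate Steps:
1224 + (2303 - 1353)*(-893 - 262) = 1224 + 950*(-1155) = 1224 - 1097250 = -1096026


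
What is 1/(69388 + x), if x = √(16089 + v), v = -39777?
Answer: 17347/1203679558 - 3*I*√658/2407359116 ≈ 1.4412e-5 - 3.1966e-8*I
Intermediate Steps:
x = 6*I*√658 (x = √(16089 - 39777) = √(-23688) = 6*I*√658 ≈ 153.91*I)
1/(69388 + x) = 1/(69388 + 6*I*√658)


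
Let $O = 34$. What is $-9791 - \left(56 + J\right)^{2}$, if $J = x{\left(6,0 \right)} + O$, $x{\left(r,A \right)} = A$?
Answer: $-17891$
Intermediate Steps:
$J = 34$ ($J = 0 + 34 = 34$)
$-9791 - \left(56 + J\right)^{2} = -9791 - \left(56 + 34\right)^{2} = -9791 - 90^{2} = -9791 - 8100 = -17891$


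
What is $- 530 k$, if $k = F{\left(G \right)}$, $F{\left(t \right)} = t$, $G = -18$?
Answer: $9540$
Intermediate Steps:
$k = -18$
$- 530 k = \left(-530\right) \left(-18\right) = 9540$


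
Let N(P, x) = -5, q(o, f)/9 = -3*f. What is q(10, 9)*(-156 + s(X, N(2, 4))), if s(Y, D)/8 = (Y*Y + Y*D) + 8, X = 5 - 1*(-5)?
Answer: -74844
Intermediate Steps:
X = 10 (X = 5 + 5 = 10)
q(o, f) = -27*f (q(o, f) = 9*(-3*f) = -27*f)
s(Y, D) = 64 + 8*Y² + 8*D*Y (s(Y, D) = 8*((Y*Y + Y*D) + 8) = 8*((Y² + D*Y) + 8) = 8*(8 + Y² + D*Y) = 64 + 8*Y² + 8*D*Y)
q(10, 9)*(-156 + s(X, N(2, 4))) = (-27*9)*(-156 + (64 + 8*10² + 8*(-5)*10)) = -243*(-156 + (64 + 8*100 - 400)) = -243*(-156 + (64 + 800 - 400)) = -243*(-156 + 464) = -243*308 = -74844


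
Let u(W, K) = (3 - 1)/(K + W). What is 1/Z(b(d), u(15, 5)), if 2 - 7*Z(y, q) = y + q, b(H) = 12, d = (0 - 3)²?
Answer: -70/101 ≈ -0.69307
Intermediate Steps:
u(W, K) = 2/(K + W)
d = 9 (d = (-3)² = 9)
Z(y, q) = 2/7 - q/7 - y/7 (Z(y, q) = 2/7 - (y + q)/7 = 2/7 - (q + y)/7 = 2/7 + (-q/7 - y/7) = 2/7 - q/7 - y/7)
1/Z(b(d), u(15, 5)) = 1/(2/7 - 2/(7*(5 + 15)) - ⅐*12) = 1/(2/7 - 2/(7*20) - 12/7) = 1/(2/7 - ⅐*⅒ - 12/7) = 1/(2/7 - 1/70 - 12/7) = 1/(-101/70) = -70/101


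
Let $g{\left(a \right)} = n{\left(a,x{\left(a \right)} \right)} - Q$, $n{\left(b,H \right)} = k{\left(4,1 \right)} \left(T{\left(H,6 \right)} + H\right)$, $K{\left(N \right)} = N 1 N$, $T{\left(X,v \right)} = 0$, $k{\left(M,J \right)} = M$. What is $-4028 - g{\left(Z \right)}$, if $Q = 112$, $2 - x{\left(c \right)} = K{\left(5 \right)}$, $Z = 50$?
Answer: $-3824$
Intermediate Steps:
$K{\left(N \right)} = N^{2}$ ($K{\left(N \right)} = N N = N^{2}$)
$x{\left(c \right)} = -23$ ($x{\left(c \right)} = 2 - 5^{2} = 2 - 25 = -23$)
$n{\left(b,H \right)} = 4 H$ ($n{\left(b,H \right)} = 4 \left(0 + H\right) = 4 H$)
$g{\left(a \right)} = -204$ ($g{\left(a \right)} = 4 \left(-23\right) - 112 = -92 - 112 = -204$)
$-4028 - g{\left(Z \right)} = -4028 - -204 = -4028 + 204 = -3824$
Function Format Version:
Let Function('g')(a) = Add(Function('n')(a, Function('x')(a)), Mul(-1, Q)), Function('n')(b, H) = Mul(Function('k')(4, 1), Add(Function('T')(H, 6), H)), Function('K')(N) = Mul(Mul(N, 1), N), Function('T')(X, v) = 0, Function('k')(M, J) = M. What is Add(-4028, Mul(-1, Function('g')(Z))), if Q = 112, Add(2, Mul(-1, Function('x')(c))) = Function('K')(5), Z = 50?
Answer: -3824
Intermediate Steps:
Function('K')(N) = Pow(N, 2) (Function('K')(N) = Mul(N, N) = Pow(N, 2))
Function('x')(c) = -23 (Function('x')(c) = Add(2, Mul(-1, Pow(5, 2))) = Add(2, Mul(-1, 25)) = Add(2, -25) = -23)
Function('n')(b, H) = Mul(4, H) (Function('n')(b, H) = Mul(4, Add(0, H)) = Mul(4, H))
Function('g')(a) = -204 (Function('g')(a) = Add(Mul(4, -23), Mul(-1, 112)) = Add(-92, -112) = -204)
Add(-4028, Mul(-1, Function('g')(Z))) = Add(-4028, Mul(-1, -204)) = Add(-4028, 204) = -3824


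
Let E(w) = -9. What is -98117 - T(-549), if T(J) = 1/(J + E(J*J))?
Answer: -54749285/558 ≈ -98117.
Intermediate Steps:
T(J) = 1/(-9 + J) (T(J) = 1/(J - 9) = 1/(-9 + J))
-98117 - T(-549) = -98117 - 1/(-9 - 549) = -98117 - 1/(-558) = -98117 - 1*(-1/558) = -98117 + 1/558 = -54749285/558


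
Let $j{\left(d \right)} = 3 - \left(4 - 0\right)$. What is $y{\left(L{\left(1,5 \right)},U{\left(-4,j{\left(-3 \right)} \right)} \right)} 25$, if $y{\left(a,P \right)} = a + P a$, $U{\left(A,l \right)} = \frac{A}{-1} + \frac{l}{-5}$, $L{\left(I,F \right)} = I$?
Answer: $130$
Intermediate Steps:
$j{\left(d \right)} = -1$ ($j{\left(d \right)} = 3 - \left(4 + 0\right) = 3 - 4 = -1$)
$U{\left(A,l \right)} = - A - \frac{l}{5}$ ($U{\left(A,l \right)} = A \left(-1\right) + l \left(- \frac{1}{5}\right) = - A - \frac{l}{5}$)
$y{\left(L{\left(1,5 \right)},U{\left(-4,j{\left(-3 \right)} \right)} \right)} 25 = 1 \left(1 - - \frac{21}{5}\right) 25 = 1 \left(1 + \left(4 + \frac{1}{5}\right)\right) 25 = 1 \left(1 + \frac{21}{5}\right) 25 = 1 \cdot \frac{26}{5} \cdot 25 = \frac{26}{5} \cdot 25 = 130$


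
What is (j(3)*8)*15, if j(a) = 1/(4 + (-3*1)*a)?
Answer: -24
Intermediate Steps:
j(a) = 1/(4 - 3*a)
(j(3)*8)*15 = (-1/(-4 + 3*3)*8)*15 = (-1/(-4 + 9)*8)*15 = (-1/5*8)*15 = (-1*⅕*8)*15 = -⅕*8*15 = -8/5*15 = -24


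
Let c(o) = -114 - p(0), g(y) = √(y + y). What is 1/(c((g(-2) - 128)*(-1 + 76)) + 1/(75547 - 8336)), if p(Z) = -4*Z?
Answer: -67211/7662053 ≈ -0.0087719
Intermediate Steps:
g(y) = √2*√y (g(y) = √(2*y) = √2*√y)
c(o) = -114 (c(o) = -114 - (-4)*0 = -114 - 1*0 = -114 + 0 = -114)
1/(c((g(-2) - 128)*(-1 + 76)) + 1/(75547 - 8336)) = 1/(-114 + 1/(75547 - 8336)) = 1/(-114 + 1/67211) = 1/(-7662053/67211) = -67211/7662053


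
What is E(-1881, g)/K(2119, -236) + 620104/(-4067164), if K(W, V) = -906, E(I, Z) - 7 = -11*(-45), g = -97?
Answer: -325441319/460606323 ≈ -0.70655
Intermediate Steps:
E(I, Z) = 502 (E(I, Z) = 7 - 11*(-45) = 7 + 495 = 502)
E(-1881, g)/K(2119, -236) + 620104/(-4067164) = 502/(-906) + 620104/(-4067164) = 502*(-1/906) + 620104*(-1/4067164) = -251/453 - 155026/1016791 = -325441319/460606323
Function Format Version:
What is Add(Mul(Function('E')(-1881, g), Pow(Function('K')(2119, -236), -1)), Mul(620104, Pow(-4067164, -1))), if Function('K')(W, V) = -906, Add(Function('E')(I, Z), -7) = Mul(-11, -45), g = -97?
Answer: Rational(-325441319, 460606323) ≈ -0.70655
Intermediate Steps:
Function('E')(I, Z) = 502 (Function('E')(I, Z) = Add(7, Mul(-11, -45)) = Add(7, 495) = 502)
Add(Mul(Function('E')(-1881, g), Pow(Function('K')(2119, -236), -1)), Mul(620104, Pow(-4067164, -1))) = Add(Mul(502, Pow(-906, -1)), Mul(620104, Pow(-4067164, -1))) = Add(Mul(502, Rational(-1, 906)), Mul(620104, Rational(-1, 4067164))) = Add(Rational(-251, 453), Rational(-155026, 1016791)) = Rational(-325441319, 460606323)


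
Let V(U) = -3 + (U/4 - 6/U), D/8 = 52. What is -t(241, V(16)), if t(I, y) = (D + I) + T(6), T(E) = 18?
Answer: -675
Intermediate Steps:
D = 416 (D = 8*52 = 416)
V(U) = -3 - 6/U + U/4 (V(U) = -3 + (U*(¼) - 6/U) = -3 + (U/4 - 6/U) = -3 + (-6/U + U/4) = -3 - 6/U + U/4)
t(I, y) = 434 + I (t(I, y) = (416 + I) + 18 = 434 + I)
-t(241, V(16)) = -(434 + 241) = -1*675 = -675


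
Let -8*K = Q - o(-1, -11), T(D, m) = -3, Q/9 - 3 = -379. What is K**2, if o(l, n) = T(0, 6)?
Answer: 11431161/64 ≈ 1.7861e+5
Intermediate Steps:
Q = -3384 (Q = 27 + 9*(-379) = 27 - 3411 = -3384)
o(l, n) = -3
K = 3381/8 (K = -(-3384 - 1*(-3))/8 = -(-3384 + 3)/8 = -1/8*(-3381) = 3381/8 ≈ 422.63)
K**2 = (3381/8)**2 = 11431161/64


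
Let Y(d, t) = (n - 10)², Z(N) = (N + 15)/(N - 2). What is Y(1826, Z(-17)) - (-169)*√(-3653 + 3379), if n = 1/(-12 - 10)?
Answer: 48841/484 + 169*I*√274 ≈ 100.91 + 2797.4*I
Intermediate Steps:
n = -1/22 (n = 1/(-22) = -1/22 ≈ -0.045455)
Z(N) = (15 + N)/(-2 + N)
Y(d, t) = 48841/484 (Y(d, t) = (-1/22 - 10)² = (-221/22)² = 48841/484)
Y(1826, Z(-17)) - (-169)*√(-3653 + 3379) = 48841/484 - (-169)*√(-3653 + 3379) = 48841/484 - (-169)*√(-274) = 48841/484 - (-169)*I*√274 = 48841/484 + 169*I*√274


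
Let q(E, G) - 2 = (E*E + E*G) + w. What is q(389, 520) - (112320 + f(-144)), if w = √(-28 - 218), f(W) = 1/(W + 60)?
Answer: 20267773/84 + I*√246 ≈ 2.4128e+5 + 15.684*I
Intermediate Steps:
f(W) = 1/(60 + W)
w = I*√246 (w = √(-246) = I*√246 ≈ 15.684*I)
q(E, G) = 2 + E² + I*√246 + E*G (q(E, G) = 2 + ((E*E + E*G) + I*√246) = 2 + ((E² + E*G) + I*√246) = 2 + (E² + I*√246 + E*G) = 2 + E² + I*√246 + E*G)
q(389, 520) - (112320 + f(-144)) = (2 + 389² + I*√246 + 389*520) - (112320 + 1/(60 - 144)) = (2 + 151321 + I*√246 + 202280) - (112320 + 1/(-84)) = (353603 + I*√246) - (112320 - 1/84) = (353603 + I*√246) - 1*9434879/84 = (353603 + I*√246) - 9434879/84 = 20267773/84 + I*√246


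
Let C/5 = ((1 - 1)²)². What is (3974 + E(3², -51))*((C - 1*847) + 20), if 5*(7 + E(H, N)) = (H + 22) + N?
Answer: -3277401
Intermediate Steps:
E(H, N) = -13/5 + H/5 + N/5 (E(H, N) = -7 + ((H + 22) + N)/5 = -7 + ((22 + H) + N)/5 = -7 + (22 + H + N)/5 = -7 + (22/5 + H/5 + N/5) = -13/5 + H/5 + N/5)
C = 0 (C = 5*((1 - 1)²)² = 5*(0²)² = 5*0² = 5*0 = 0)
(3974 + E(3², -51))*((C - 1*847) + 20) = (3974 + (-13/5 + (⅕)*3² + (⅕)*(-51)))*((0 - 1*847) + 20) = (3974 + (-13/5 + (⅕)*9 - 51/5))*((0 - 847) + 20) = (3974 + (-13/5 + 9/5 - 51/5))*(-847 + 20) = (3974 - 11)*(-827) = 3963*(-827) = -3277401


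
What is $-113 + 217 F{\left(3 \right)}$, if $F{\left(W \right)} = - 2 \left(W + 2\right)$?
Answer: $-2283$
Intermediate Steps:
$F{\left(W \right)} = -4 - 2 W$ ($F{\left(W \right)} = - 2 \left(2 + W\right) = -4 - 2 W$)
$-113 + 217 F{\left(3 \right)} = -113 + 217 \left(-4 - 6\right) = -113 + 217 \left(-10\right) = -113 - 2170 = -2283$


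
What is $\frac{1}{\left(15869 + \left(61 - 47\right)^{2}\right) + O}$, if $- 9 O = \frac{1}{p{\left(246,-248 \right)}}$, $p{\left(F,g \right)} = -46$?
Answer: $\frac{414}{6650911} \approx 6.2247 \cdot 10^{-5}$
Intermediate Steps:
$O = \frac{1}{414}$ ($O = - \frac{1}{9 \left(-46\right)} = \left(- \frac{1}{9}\right) \left(- \frac{1}{46}\right) = \frac{1}{414} \approx 0.0024155$)
$\frac{1}{\left(15869 + \left(61 - 47\right)^{2}\right) + O} = \frac{1}{\left(15869 + \left(61 - 47\right)^{2}\right) + \frac{1}{414}} = \frac{1}{\left(15869 + 14^{2}\right) + \frac{1}{414}} = \frac{1}{\left(15869 + 196\right) + \frac{1}{414}} = \frac{1}{16065 + \frac{1}{414}} = \frac{1}{\frac{6650911}{414}} = \frac{414}{6650911}$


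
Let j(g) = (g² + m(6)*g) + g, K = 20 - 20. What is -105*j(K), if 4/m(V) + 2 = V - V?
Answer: 0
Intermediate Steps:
m(V) = -2 (m(V) = 4/(-2 + (V - V)) = 4/(-2 + 0) = 4/(-2) = 4*(-½) = -2)
K = 0
j(g) = g² - g (j(g) = (g² - 2*g) + g = g² - g)
-105*j(K) = -0*(-1 + 0) = -0*(-1) = -105*0 = 0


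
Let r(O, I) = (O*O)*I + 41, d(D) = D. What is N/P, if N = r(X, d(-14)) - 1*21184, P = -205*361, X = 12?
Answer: 23159/74005 ≈ 0.31294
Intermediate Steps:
P = -74005
r(O, I) = 41 + I*O**2 (r(O, I) = O**2*I + 41 = I*O**2 + 41 = 41 + I*O**2)
N = -23159 (N = (41 - 14*12**2) - 1*21184 = (41 - 14*144) - 21184 = (41 - 2016) - 21184 = -1975 - 21184 = -23159)
N/P = -23159/(-74005) = -23159*(-1/74005) = 23159/74005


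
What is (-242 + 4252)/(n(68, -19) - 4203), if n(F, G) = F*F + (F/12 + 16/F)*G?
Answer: 102255/7876 ≈ 12.983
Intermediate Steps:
n(F, G) = F² + G*(16/F + F/12) (n(F, G) = F² + (F*(1/12) + 16/F)*G = F² + (F/12 + 16/F)*G = F² + (16/F + F/12)*G = F² + G*(16/F + F/12))
(-242 + 4252)/(n(68, -19) - 4203) = (-242 + 4252)/((68² + 16*(-19)/68 + (1/12)*68*(-19)) - 4203) = 4010/((4624 + 16*(-19)*(1/68) - 323/3) - 4203) = 4010/((4624 - 76/17 - 323/3) - 4203) = 4010/(230105/51 - 4203) = 4010/(15752/51) = 4010*(51/15752) = 102255/7876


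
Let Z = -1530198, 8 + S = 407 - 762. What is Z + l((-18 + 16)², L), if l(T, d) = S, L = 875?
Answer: -1530561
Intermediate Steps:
S = -363 (S = -8 + (407 - 762) = -8 - 355 = -363)
l(T, d) = -363
Z + l((-18 + 16)², L) = -1530198 - 363 = -1530561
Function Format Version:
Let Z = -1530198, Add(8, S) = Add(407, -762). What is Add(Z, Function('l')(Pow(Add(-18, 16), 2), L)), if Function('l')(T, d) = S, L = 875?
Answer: -1530561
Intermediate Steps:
S = -363 (S = Add(-8, Add(407, -762)) = Add(-8, -355) = -363)
Function('l')(T, d) = -363
Add(Z, Function('l')(Pow(Add(-18, 16), 2), L)) = Add(-1530198, -363) = -1530561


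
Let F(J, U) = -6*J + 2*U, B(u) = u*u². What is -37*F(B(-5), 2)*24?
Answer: -669552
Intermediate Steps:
B(u) = u³
-37*F(B(-5), 2)*24 = -37*(-6*(-5)³ + 2*2)*24 = -37*(-6*(-125) + 4)*24 = -37*(750 + 4)*24 = -37*754*24 = -27898*24 = -669552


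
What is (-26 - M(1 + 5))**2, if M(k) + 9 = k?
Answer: 529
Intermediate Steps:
M(k) = -9 + k
(-26 - M(1 + 5))**2 = (-26 - (-9 + (1 + 5)))**2 = (-26 - (-9 + 6))**2 = (-26 - 1*(-3))**2 = (-26 + 3)**2 = (-23)**2 = 529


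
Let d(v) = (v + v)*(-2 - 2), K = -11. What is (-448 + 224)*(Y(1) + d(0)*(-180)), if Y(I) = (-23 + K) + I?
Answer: 7392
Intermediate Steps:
Y(I) = -34 + I (Y(I) = (-23 - 11) + I = -34 + I)
d(v) = -8*v (d(v) = (2*v)*(-4) = -8*v)
(-448 + 224)*(Y(1) + d(0)*(-180)) = (-448 + 224)*((-34 + 1) - 8*0*(-180)) = -224*(-33 + 0*(-180)) = -224*(-33 + 0) = -224*(-33) = 7392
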